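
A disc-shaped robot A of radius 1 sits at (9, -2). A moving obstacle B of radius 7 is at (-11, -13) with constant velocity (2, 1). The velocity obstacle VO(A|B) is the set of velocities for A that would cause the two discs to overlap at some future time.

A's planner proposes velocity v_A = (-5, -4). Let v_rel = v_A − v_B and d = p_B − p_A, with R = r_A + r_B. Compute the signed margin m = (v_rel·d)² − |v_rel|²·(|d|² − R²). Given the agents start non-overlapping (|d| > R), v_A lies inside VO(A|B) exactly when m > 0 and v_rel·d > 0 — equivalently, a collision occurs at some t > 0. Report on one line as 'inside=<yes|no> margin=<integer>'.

d = (-20, -11),  |d|² = 521;  R = 1+7 = 8,  c = 521−8² = 457
v_rel = (-7, -5),  |v_rel|² = 74;  v_rel·d = (-7)·(-20) + (-5)·(-11) = 195
74·t² − 390·t + 457 = 0  ⇒  m = 195² − 74·457 = 4207
m = 4207 > 0,  v_rel·d = 195 > 0  ⇒  inside

inside=yes margin=4207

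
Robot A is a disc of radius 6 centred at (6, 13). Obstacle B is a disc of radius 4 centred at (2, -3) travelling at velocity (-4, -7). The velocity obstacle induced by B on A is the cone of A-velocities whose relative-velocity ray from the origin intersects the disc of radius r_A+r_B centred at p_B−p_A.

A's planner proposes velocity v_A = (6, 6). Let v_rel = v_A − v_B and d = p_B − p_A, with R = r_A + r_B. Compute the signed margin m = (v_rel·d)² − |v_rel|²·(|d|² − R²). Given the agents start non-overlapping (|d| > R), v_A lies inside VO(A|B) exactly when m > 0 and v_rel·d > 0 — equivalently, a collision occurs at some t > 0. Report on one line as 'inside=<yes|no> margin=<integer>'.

d = (-4, -16),  |d|² = 272;  R = 6+4 = 10,  c = 272−10² = 172
v_rel = (10, 13),  |v_rel|² = 269;  v_rel·d = (10)·(-4) + (13)·(-16) = -248
269·t² + 496·t + 172 = 0  ⇒  m = (-248)² − 269·172 = 15236
m = 15236 > 0,  v_rel·d = -248 < 0  ⇒  outside

inside=no margin=15236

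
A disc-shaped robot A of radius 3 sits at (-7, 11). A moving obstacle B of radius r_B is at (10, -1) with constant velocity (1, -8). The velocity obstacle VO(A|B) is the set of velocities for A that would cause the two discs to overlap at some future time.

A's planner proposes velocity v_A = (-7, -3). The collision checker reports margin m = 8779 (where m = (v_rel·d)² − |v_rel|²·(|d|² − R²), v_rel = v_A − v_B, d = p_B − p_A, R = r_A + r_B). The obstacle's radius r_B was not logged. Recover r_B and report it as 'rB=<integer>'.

m = 8779
d = (17, -12);  v_rel = (-8, 5),  |v_rel|² = 89
v_rel×d = (-8)·(-12) − (5)·(17) = 11
since m = R²·89 − 11²:  R² = (121 + 8779) / 89 = 100
R = √100 = 10  ⇒  r_B = 10 − 3 = 7

rB=7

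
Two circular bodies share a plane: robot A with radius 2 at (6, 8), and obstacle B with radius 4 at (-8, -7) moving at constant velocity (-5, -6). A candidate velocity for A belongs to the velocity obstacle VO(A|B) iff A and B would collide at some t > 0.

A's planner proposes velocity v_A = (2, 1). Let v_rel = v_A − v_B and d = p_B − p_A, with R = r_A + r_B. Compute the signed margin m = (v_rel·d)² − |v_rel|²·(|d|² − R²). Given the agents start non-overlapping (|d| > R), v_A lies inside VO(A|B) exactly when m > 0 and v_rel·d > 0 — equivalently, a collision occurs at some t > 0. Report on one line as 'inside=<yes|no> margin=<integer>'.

d = (-14, -15),  |d|² = 421;  R = 2+4 = 6,  c = 421−6² = 385
v_rel = (7, 7),  |v_rel|² = 98;  v_rel·d = (7)·(-14) + (7)·(-15) = -203
98·t² + 406·t + 385 = 0  ⇒  m = (-203)² − 98·385 = 3479
m = 3479 > 0,  v_rel·d = -203 < 0  ⇒  outside

inside=no margin=3479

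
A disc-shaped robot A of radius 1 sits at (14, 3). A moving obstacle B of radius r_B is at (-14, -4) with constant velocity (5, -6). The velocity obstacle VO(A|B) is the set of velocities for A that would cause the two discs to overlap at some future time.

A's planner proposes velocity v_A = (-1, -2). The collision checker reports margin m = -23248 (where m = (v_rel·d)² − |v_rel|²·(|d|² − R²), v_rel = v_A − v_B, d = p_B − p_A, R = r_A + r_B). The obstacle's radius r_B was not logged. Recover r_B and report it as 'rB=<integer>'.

m = -23248
d = (-28, -7);  v_rel = (-6, 4),  |v_rel|² = 52
v_rel×d = (-6)·(-7) − (4)·(-28) = 154
since m = R²·52 − 154²:  R² = (23716 + -23248) / 52 = 9
R = √9 = 3  ⇒  r_B = 3 − 1 = 2

rB=2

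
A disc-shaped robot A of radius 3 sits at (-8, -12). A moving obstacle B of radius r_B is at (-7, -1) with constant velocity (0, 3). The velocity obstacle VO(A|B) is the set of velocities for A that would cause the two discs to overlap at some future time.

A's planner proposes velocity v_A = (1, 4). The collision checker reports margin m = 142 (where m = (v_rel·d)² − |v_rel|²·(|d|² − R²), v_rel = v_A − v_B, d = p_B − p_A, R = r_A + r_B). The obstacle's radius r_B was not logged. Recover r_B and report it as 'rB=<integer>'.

m = 142
d = (1, 11);  v_rel = (1, 1),  |v_rel|² = 2
v_rel×d = (1)·(11) − (1)·(1) = 10
since m = R²·2 − 10²:  R² = (100 + 142) / 2 = 121
R = √121 = 11  ⇒  r_B = 11 − 3 = 8

rB=8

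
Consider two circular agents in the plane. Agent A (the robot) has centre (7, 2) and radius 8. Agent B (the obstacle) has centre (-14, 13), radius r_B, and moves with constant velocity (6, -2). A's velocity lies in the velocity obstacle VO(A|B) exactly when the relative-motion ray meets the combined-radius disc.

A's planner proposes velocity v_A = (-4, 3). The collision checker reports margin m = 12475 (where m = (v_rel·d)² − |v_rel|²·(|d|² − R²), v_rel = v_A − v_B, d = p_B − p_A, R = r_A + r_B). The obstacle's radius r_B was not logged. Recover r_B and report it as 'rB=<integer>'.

m = 12475
d = (-21, 11);  v_rel = (-10, 5),  |v_rel|² = 125
v_rel×d = (-10)·(11) − (5)·(-21) = -5
since m = R²·125 − (-5)²:  R² = (25 + 12475) / 125 = 100
R = √100 = 10  ⇒  r_B = 10 − 8 = 2

rB=2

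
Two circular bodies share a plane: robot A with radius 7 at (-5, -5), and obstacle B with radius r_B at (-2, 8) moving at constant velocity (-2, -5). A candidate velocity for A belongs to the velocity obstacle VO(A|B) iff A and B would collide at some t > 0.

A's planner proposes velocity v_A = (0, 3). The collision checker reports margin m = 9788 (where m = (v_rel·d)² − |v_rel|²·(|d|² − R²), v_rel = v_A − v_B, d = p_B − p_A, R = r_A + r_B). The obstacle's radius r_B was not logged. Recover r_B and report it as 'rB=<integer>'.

m = 9788
d = (3, 13);  v_rel = (2, 8),  |v_rel|² = 68
v_rel×d = (2)·(13) − (8)·(3) = 2
since m = R²·68 − 2²:  R² = (4 + 9788) / 68 = 144
R = √144 = 12  ⇒  r_B = 12 − 7 = 5

rB=5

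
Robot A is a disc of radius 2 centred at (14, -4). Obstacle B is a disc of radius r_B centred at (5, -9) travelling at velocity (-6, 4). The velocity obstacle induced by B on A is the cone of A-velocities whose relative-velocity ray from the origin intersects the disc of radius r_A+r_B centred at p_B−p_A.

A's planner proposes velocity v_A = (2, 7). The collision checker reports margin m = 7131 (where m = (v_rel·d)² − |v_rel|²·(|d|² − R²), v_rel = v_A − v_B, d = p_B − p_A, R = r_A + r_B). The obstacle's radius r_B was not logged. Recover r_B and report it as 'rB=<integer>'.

m = 7131
d = (-9, -5);  v_rel = (8, 3),  |v_rel|² = 73
v_rel×d = (8)·(-5) − (3)·(-9) = -13
since m = R²·73 − (-13)²:  R² = (169 + 7131) / 73 = 100
R = √100 = 10  ⇒  r_B = 10 − 2 = 8

rB=8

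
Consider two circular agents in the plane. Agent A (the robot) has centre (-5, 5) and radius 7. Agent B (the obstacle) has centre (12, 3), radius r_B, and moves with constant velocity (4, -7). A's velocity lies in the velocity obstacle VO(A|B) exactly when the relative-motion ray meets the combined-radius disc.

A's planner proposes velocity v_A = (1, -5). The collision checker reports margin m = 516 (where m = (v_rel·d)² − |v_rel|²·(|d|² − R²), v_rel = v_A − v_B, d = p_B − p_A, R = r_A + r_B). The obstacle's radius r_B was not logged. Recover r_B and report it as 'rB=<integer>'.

m = 516
d = (17, -2);  v_rel = (-3, 2),  |v_rel|² = 13
v_rel×d = (-3)·(-2) − (2)·(17) = -28
since m = R²·13 − (-28)²:  R² = (784 + 516) / 13 = 100
R = √100 = 10  ⇒  r_B = 10 − 7 = 3

rB=3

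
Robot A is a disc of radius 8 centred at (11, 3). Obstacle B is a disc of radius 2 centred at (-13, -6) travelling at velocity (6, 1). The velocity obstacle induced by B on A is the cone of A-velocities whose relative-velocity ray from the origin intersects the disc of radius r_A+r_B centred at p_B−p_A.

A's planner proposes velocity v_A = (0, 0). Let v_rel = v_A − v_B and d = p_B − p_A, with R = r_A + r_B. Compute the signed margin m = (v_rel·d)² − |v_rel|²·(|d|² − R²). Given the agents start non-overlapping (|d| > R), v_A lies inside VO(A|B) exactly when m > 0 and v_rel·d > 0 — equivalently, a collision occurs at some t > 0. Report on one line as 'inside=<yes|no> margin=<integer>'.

d = (-24, -9),  |d|² = 657;  R = 8+2 = 10,  c = 657−10² = 557
v_rel = (-6, -1),  |v_rel|² = 37;  v_rel·d = (-6)·(-24) + (-1)·(-9) = 153
37·t² − 306·t + 557 = 0  ⇒  m = 153² − 37·557 = 2800
m = 2800 > 0,  v_rel·d = 153 > 0  ⇒  inside

inside=yes margin=2800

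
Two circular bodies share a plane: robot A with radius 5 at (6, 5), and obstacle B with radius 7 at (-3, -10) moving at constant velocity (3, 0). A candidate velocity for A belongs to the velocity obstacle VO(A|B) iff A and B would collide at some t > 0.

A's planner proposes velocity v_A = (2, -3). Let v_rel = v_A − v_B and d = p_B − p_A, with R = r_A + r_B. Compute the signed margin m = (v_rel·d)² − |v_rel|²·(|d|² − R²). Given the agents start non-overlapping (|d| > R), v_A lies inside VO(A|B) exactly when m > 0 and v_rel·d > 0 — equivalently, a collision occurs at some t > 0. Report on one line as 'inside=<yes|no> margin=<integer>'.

d = (-9, -15),  |d|² = 306;  R = 5+7 = 12,  c = 306−12² = 162
v_rel = (-1, -3),  |v_rel|² = 10;  v_rel·d = (-1)·(-9) + (-3)·(-15) = 54
10·t² − 108·t + 162 = 0  ⇒  m = 54² − 10·162 = 1296
m = 1296 > 0,  v_rel·d = 54 > 0  ⇒  inside

inside=yes margin=1296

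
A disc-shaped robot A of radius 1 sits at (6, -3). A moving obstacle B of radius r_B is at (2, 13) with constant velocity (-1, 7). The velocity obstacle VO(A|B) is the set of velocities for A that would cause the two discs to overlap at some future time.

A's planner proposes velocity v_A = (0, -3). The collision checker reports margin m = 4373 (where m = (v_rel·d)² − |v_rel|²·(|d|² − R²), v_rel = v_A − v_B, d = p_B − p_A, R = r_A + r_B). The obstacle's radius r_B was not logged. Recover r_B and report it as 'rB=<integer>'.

m = 4373
d = (-4, 16);  v_rel = (1, -10),  |v_rel|² = 101
v_rel×d = (1)·(16) − (-10)·(-4) = -24
since m = R²·101 − (-24)²:  R² = (576 + 4373) / 101 = 49
R = √49 = 7  ⇒  r_B = 7 − 1 = 6

rB=6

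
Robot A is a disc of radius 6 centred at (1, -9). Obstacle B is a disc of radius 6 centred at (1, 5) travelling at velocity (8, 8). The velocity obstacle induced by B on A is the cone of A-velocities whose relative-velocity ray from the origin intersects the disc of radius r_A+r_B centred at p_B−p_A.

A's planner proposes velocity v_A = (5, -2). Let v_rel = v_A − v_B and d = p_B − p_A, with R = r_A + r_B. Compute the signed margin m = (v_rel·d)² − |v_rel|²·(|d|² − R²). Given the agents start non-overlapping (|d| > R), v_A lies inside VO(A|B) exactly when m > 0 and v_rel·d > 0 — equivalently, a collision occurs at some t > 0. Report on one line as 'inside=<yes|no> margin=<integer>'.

d = (0, 14),  |d|² = 196;  R = 6+6 = 12,  c = 196−12² = 52
v_rel = (-3, -10),  |v_rel|² = 109;  v_rel·d = (-3)·(0) + (-10)·(14) = -140
109·t² + 280·t + 52 = 0  ⇒  m = (-140)² − 109·52 = 13932
m = 13932 > 0,  v_rel·d = -140 < 0  ⇒  outside

inside=no margin=13932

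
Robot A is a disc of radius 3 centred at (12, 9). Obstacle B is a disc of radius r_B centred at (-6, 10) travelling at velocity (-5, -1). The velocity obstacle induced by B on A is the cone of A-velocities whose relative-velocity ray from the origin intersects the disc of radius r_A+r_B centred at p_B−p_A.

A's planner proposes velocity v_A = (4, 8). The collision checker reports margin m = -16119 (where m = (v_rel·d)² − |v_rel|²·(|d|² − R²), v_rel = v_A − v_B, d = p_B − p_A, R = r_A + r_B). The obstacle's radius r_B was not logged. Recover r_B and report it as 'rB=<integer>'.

m = -16119
d = (-18, 1);  v_rel = (9, 9),  |v_rel|² = 162
v_rel×d = (9)·(1) − (9)·(-18) = 171
since m = R²·162 − 171²:  R² = (29241 + -16119) / 162 = 81
R = √81 = 9  ⇒  r_B = 9 − 3 = 6

rB=6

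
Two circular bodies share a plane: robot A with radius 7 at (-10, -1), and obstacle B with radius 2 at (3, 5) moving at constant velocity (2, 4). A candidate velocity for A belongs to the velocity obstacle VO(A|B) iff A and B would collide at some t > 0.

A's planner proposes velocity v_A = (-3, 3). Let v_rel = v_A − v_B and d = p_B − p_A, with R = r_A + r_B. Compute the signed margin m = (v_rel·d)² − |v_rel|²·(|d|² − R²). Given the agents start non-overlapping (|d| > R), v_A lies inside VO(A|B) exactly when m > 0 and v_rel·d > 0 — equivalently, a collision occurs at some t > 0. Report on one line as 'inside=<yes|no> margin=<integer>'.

d = (13, 6),  |d|² = 205;  R = 7+2 = 9,  c = 205−9² = 124
v_rel = (-5, -1),  |v_rel|² = 26;  v_rel·d = (-5)·(13) + (-1)·(6) = -71
26·t² + 142·t + 124 = 0  ⇒  m = (-71)² − 26·124 = 1817
m = 1817 > 0,  v_rel·d = -71 < 0  ⇒  outside

inside=no margin=1817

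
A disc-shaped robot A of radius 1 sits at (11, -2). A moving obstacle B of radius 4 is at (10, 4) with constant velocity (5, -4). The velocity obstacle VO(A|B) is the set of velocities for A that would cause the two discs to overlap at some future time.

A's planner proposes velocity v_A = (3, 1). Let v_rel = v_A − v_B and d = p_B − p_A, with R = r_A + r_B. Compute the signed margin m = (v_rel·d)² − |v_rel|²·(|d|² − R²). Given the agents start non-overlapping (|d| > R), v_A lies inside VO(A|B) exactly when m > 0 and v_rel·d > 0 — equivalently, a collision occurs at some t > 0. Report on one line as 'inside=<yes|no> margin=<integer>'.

d = (-1, 6),  |d|² = 37;  R = 1+4 = 5,  c = 37−5² = 12
v_rel = (-2, 5),  |v_rel|² = 29;  v_rel·d = (-2)·(-1) + (5)·(6) = 32
29·t² − 64·t + 12 = 0  ⇒  m = 32² − 29·12 = 676
m = 676 > 0,  v_rel·d = 32 > 0  ⇒  inside

inside=yes margin=676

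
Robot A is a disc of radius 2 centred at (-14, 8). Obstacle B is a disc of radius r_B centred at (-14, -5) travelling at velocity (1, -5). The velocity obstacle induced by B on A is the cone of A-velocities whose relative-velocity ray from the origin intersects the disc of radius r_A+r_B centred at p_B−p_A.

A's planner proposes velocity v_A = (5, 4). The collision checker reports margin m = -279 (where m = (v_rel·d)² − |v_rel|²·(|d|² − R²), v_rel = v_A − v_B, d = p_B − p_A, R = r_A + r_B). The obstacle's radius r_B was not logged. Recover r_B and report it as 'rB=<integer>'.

m = -279
d = (0, -13);  v_rel = (4, 9),  |v_rel|² = 97
v_rel×d = (4)·(-13) − (9)·(0) = -52
since m = R²·97 − (-52)²:  R² = (2704 + -279) / 97 = 25
R = √25 = 5  ⇒  r_B = 5 − 2 = 3

rB=3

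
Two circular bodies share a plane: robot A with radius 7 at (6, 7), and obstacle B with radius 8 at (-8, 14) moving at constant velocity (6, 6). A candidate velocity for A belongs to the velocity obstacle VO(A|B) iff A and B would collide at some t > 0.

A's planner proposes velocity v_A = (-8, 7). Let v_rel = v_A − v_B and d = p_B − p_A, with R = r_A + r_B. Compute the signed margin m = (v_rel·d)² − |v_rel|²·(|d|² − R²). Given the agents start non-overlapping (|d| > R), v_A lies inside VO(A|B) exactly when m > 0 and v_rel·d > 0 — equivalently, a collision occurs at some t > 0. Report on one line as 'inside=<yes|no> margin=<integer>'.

d = (-14, 7),  |d|² = 245;  R = 7+8 = 15,  c = 245−15² = 20
v_rel = (-14, 1),  |v_rel|² = 197;  v_rel·d = (-14)·(-14) + (1)·(7) = 203
197·t² − 406·t + 20 = 0  ⇒  m = 203² − 197·20 = 37269
m = 37269 > 0,  v_rel·d = 203 > 0  ⇒  inside

inside=yes margin=37269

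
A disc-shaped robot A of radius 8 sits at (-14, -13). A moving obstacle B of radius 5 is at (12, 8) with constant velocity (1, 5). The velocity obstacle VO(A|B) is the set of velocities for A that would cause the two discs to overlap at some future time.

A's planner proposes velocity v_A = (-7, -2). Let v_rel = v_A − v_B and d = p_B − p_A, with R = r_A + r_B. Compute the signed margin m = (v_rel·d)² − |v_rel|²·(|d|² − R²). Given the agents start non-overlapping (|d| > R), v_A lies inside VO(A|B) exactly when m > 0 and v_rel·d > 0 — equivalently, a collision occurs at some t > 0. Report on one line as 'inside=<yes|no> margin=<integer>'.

d = (26, 21),  |d|² = 1117;  R = 8+5 = 13,  c = 1117−13² = 948
v_rel = (-8, -7),  |v_rel|² = 113;  v_rel·d = (-8)·(26) + (-7)·(21) = -355
113·t² + 710·t + 948 = 0  ⇒  m = (-355)² − 113·948 = 18901
m = 18901 > 0,  v_rel·d = -355 < 0  ⇒  outside

inside=no margin=18901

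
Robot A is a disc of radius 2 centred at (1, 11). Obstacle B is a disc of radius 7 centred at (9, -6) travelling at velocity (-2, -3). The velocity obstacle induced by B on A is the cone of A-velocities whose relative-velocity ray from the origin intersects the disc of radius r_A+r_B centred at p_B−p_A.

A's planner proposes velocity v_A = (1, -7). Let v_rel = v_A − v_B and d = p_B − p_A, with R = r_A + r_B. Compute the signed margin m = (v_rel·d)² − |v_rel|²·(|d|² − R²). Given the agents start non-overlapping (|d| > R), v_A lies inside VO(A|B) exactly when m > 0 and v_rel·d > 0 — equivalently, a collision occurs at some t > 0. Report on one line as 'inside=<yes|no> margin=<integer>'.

d = (8, -17),  |d|² = 353;  R = 2+7 = 9,  c = 353−9² = 272
v_rel = (3, -4),  |v_rel|² = 25;  v_rel·d = (3)·(8) + (-4)·(-17) = 92
25·t² − 184·t + 272 = 0  ⇒  m = 92² − 25·272 = 1664
m = 1664 > 0,  v_rel·d = 92 > 0  ⇒  inside

inside=yes margin=1664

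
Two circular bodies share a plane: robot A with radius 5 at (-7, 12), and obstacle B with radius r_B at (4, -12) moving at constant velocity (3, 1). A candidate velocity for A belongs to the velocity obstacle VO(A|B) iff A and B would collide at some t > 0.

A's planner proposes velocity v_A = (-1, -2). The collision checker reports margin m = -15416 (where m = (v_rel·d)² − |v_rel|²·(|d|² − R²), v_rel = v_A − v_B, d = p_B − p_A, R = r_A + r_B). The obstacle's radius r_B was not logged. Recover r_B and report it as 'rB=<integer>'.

m = -15416
d = (11, -24);  v_rel = (-4, -3),  |v_rel|² = 25
v_rel×d = (-4)·(-24) − (-3)·(11) = 129
since m = R²·25 − 129²:  R² = (16641 + -15416) / 25 = 49
R = √49 = 7  ⇒  r_B = 7 − 5 = 2

rB=2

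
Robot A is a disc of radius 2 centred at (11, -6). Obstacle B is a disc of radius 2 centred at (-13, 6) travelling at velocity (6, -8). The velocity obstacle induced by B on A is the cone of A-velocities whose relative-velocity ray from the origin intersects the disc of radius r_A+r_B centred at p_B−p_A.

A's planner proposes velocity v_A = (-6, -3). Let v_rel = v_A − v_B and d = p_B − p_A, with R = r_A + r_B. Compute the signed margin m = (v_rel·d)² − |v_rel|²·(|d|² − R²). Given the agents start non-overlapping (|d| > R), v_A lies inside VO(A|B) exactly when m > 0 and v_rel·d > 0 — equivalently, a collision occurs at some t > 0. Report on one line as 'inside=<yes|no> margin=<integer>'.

d = (-24, 12),  |d|² = 720;  R = 2+2 = 4,  c = 720−4² = 704
v_rel = (-12, 5),  |v_rel|² = 169;  v_rel·d = (-12)·(-24) + (5)·(12) = 348
169·t² − 696·t + 704 = 0  ⇒  m = 348² − 169·704 = 2128
m = 2128 > 0,  v_rel·d = 348 > 0  ⇒  inside

inside=yes margin=2128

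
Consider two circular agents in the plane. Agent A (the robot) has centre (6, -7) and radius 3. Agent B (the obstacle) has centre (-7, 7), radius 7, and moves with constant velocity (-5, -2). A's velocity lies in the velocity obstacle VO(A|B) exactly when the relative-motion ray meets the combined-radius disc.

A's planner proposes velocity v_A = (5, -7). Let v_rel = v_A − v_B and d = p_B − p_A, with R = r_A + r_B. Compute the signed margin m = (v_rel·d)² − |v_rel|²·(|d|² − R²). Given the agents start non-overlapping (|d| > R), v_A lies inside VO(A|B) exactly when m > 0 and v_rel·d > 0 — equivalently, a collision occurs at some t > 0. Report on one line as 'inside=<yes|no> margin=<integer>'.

d = (-13, 14),  |d|² = 365;  R = 3+7 = 10,  c = 365−10² = 265
v_rel = (10, -5),  |v_rel|² = 125;  v_rel·d = (10)·(-13) + (-5)·(14) = -200
125·t² + 400·t + 265 = 0  ⇒  m = (-200)² − 125·265 = 6875
m = 6875 > 0,  v_rel·d = -200 < 0  ⇒  outside

inside=no margin=6875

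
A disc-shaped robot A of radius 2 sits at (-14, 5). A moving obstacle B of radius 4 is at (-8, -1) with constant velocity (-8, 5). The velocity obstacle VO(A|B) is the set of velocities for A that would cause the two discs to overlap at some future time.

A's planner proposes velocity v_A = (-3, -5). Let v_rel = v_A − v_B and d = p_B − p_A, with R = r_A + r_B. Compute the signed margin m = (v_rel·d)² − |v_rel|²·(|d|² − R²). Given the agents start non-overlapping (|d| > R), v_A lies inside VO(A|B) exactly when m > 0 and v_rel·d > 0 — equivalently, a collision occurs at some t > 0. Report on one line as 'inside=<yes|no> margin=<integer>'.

d = (6, -6),  |d|² = 72;  R = 2+4 = 6,  c = 72−6² = 36
v_rel = (5, -10),  |v_rel|² = 125;  v_rel·d = (5)·(6) + (-10)·(-6) = 90
125·t² − 180·t + 36 = 0  ⇒  m = 90² − 125·36 = 3600
m = 3600 > 0,  v_rel·d = 90 > 0  ⇒  inside

inside=yes margin=3600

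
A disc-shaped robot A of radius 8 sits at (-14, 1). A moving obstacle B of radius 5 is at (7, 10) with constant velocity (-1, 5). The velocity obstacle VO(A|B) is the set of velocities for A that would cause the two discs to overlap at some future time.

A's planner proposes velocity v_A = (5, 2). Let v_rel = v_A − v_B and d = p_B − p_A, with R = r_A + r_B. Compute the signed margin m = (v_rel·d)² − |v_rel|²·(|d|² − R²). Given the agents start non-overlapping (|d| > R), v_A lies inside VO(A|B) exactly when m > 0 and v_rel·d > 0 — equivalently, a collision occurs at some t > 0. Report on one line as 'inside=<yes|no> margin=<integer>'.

d = (21, 9),  |d|² = 522;  R = 8+5 = 13,  c = 522−13² = 353
v_rel = (6, -3),  |v_rel|² = 45;  v_rel·d = (6)·(21) + (-3)·(9) = 99
45·t² − 198·t + 353 = 0  ⇒  m = 99² − 45·353 = -6084
m = -6084 < 0,  v_rel·d = 99 > 0  ⇒  outside

inside=no margin=-6084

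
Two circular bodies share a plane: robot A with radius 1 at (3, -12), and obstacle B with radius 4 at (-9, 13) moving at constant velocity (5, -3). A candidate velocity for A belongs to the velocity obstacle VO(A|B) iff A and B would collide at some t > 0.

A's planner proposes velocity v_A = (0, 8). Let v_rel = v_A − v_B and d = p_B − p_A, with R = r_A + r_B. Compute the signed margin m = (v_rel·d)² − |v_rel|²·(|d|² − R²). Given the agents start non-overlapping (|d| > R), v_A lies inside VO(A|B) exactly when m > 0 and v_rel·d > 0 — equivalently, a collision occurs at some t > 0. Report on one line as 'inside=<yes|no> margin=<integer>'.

d = (-12, 25),  |d|² = 769;  R = 1+4 = 5,  c = 769−5² = 744
v_rel = (-5, 11),  |v_rel|² = 146;  v_rel·d = (-5)·(-12) + (11)·(25) = 335
146·t² − 670·t + 744 = 0  ⇒  m = 335² − 146·744 = 3601
m = 3601 > 0,  v_rel·d = 335 > 0  ⇒  inside

inside=yes margin=3601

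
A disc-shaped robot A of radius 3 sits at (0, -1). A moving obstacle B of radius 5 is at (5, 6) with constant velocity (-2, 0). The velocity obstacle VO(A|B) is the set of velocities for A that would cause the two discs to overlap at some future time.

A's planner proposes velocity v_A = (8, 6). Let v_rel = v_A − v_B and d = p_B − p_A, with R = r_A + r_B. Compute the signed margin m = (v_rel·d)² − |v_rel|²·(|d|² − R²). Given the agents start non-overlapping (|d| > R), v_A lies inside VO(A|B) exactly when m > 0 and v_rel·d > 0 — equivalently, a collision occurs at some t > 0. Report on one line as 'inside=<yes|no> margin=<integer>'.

d = (5, 7),  |d|² = 74;  R = 3+5 = 8,  c = 74−8² = 10
v_rel = (10, 6),  |v_rel|² = 136;  v_rel·d = (10)·(5) + (6)·(7) = 92
136·t² − 184·t + 10 = 0  ⇒  m = 92² − 136·10 = 7104
m = 7104 > 0,  v_rel·d = 92 > 0  ⇒  inside

inside=yes margin=7104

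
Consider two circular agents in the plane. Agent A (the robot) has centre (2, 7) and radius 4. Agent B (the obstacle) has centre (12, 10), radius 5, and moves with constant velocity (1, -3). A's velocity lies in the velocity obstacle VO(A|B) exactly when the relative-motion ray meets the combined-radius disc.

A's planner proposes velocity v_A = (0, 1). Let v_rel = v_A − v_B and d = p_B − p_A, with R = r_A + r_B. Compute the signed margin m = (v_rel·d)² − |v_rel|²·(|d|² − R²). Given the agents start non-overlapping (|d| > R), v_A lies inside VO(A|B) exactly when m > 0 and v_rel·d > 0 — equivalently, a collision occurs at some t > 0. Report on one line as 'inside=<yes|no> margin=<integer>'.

d = (10, 3),  |d|² = 109;  R = 4+5 = 9,  c = 109−9² = 28
v_rel = (-1, 4),  |v_rel|² = 17;  v_rel·d = (-1)·(10) + (4)·(3) = 2
17·t² − 4·t + 28 = 0  ⇒  m = 2² − 17·28 = -472
m = -472 < 0,  v_rel·d = 2 > 0  ⇒  outside

inside=no margin=-472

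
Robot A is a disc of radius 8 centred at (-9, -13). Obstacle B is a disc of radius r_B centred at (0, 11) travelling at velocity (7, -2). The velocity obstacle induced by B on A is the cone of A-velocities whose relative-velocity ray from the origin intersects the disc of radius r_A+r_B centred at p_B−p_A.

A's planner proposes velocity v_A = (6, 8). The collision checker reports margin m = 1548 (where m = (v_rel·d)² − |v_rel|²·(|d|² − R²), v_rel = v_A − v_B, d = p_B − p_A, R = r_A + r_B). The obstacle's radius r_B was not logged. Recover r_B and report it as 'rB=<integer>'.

m = 1548
d = (9, 24);  v_rel = (-1, 10),  |v_rel|² = 101
v_rel×d = (-1)·(24) − (10)·(9) = -114
since m = R²·101 − (-114)²:  R² = (12996 + 1548) / 101 = 144
R = √144 = 12  ⇒  r_B = 12 − 8 = 4

rB=4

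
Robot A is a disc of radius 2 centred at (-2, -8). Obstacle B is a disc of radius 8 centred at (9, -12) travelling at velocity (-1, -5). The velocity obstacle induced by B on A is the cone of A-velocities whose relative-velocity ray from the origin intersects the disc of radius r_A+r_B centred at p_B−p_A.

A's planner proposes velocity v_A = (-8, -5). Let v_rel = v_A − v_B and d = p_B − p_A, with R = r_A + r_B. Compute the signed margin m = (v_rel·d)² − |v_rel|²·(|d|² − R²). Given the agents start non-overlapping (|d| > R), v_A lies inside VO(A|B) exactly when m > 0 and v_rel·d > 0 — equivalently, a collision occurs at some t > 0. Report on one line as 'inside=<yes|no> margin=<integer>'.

d = (11, -4),  |d|² = 137;  R = 2+8 = 10,  c = 137−10² = 37
v_rel = (-7, 0),  |v_rel|² = 49;  v_rel·d = (-7)·(11) + (0)·(-4) = -77
49·t² + 154·t + 37 = 0  ⇒  m = (-77)² − 49·37 = 4116
m = 4116 > 0,  v_rel·d = -77 < 0  ⇒  outside

inside=no margin=4116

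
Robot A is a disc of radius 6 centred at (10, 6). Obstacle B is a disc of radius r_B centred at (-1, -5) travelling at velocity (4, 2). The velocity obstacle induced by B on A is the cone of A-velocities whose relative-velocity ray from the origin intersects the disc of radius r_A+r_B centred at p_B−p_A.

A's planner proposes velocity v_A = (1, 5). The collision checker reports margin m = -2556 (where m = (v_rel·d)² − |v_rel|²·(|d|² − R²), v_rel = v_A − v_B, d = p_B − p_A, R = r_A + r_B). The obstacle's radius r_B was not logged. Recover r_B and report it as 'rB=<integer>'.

m = -2556
d = (-11, -11);  v_rel = (-3, 3),  |v_rel|² = 18
v_rel×d = (-3)·(-11) − (3)·(-11) = 66
since m = R²·18 − 66²:  R² = (4356 + -2556) / 18 = 100
R = √100 = 10  ⇒  r_B = 10 − 6 = 4

rB=4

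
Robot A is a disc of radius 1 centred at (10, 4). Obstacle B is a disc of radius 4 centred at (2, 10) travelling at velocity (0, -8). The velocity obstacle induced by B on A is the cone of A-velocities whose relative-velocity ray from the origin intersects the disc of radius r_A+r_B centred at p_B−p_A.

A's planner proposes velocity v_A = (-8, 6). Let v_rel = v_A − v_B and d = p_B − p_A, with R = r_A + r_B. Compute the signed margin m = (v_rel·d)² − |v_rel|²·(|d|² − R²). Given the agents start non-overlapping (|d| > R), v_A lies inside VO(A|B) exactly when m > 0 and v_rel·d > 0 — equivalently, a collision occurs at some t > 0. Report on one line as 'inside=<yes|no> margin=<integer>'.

d = (-8, 6),  |d|² = 100;  R = 1+4 = 5,  c = 100−5² = 75
v_rel = (-8, 14),  |v_rel|² = 260;  v_rel·d = (-8)·(-8) + (14)·(6) = 148
260·t² − 296·t + 75 = 0  ⇒  m = 148² − 260·75 = 2404
m = 2404 > 0,  v_rel·d = 148 > 0  ⇒  inside

inside=yes margin=2404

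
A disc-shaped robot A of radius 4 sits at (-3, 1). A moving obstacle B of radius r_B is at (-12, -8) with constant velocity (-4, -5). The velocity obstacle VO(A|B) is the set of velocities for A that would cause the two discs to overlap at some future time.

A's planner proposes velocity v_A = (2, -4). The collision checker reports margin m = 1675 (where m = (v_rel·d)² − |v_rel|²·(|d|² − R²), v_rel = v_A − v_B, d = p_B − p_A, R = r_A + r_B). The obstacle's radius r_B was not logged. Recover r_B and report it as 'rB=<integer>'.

m = 1675
d = (-9, -9);  v_rel = (6, 1),  |v_rel|² = 37
v_rel×d = (6)·(-9) − (1)·(-9) = -45
since m = R²·37 − (-45)²:  R² = (2025 + 1675) / 37 = 100
R = √100 = 10  ⇒  r_B = 10 − 4 = 6

rB=6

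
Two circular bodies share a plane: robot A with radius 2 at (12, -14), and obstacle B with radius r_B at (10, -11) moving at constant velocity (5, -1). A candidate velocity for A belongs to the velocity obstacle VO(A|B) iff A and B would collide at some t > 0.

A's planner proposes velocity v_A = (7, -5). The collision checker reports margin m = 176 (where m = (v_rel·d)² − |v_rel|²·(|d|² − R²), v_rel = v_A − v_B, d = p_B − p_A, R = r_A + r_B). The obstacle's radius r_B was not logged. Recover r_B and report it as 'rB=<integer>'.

m = 176
d = (-2, 3);  v_rel = (2, -4),  |v_rel|² = 20
v_rel×d = (2)·(3) − (-4)·(-2) = -2
since m = R²·20 − (-2)²:  R² = (4 + 176) / 20 = 9
R = √9 = 3  ⇒  r_B = 3 − 2 = 1

rB=1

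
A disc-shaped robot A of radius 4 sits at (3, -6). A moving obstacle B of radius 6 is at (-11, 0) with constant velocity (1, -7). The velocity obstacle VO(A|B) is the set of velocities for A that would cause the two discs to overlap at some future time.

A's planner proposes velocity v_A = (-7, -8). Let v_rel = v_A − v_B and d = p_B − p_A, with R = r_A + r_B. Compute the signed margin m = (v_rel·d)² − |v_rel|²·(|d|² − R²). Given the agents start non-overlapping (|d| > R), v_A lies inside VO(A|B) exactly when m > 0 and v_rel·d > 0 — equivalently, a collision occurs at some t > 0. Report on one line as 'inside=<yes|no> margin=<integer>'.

d = (-14, 6),  |d|² = 232;  R = 4+6 = 10,  c = 232−10² = 132
v_rel = (-8, -1),  |v_rel|² = 65;  v_rel·d = (-8)·(-14) + (-1)·(6) = 106
65·t² − 212·t + 132 = 0  ⇒  m = 106² − 65·132 = 2656
m = 2656 > 0,  v_rel·d = 106 > 0  ⇒  inside

inside=yes margin=2656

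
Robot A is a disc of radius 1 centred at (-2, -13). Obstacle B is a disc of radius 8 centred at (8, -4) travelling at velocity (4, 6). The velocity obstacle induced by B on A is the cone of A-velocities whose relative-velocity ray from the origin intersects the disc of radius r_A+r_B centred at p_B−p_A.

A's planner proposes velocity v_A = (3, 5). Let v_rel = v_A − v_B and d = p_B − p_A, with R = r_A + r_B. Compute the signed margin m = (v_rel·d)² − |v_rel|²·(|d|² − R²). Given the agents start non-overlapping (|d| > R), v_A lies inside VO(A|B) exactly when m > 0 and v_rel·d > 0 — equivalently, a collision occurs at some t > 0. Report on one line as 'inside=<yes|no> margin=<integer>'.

d = (10, 9),  |d|² = 181;  R = 1+8 = 9,  c = 181−9² = 100
v_rel = (-1, -1),  |v_rel|² = 2;  v_rel·d = (-1)·(10) + (-1)·(9) = -19
2·t² + 38·t + 100 = 0  ⇒  m = (-19)² − 2·100 = 161
m = 161 > 0,  v_rel·d = -19 < 0  ⇒  outside

inside=no margin=161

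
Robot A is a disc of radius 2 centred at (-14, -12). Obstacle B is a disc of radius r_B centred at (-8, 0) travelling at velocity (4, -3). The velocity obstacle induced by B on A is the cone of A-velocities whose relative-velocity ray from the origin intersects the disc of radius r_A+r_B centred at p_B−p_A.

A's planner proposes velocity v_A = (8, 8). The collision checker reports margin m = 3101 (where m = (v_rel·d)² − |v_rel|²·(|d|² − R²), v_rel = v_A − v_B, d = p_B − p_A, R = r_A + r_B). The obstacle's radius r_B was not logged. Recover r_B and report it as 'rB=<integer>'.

m = 3101
d = (6, 12);  v_rel = (4, 11),  |v_rel|² = 137
v_rel×d = (4)·(12) − (11)·(6) = -18
since m = R²·137 − (-18)²:  R² = (324 + 3101) / 137 = 25
R = √25 = 5  ⇒  r_B = 5 − 2 = 3

rB=3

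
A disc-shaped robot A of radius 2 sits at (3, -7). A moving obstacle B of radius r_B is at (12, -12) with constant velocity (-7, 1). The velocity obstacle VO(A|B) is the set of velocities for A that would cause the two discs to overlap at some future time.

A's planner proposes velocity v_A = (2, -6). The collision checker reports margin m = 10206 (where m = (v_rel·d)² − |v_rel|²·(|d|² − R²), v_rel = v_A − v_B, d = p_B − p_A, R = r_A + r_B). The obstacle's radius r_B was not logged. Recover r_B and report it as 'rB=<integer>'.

m = 10206
d = (9, -5);  v_rel = (9, -7),  |v_rel|² = 130
v_rel×d = (9)·(-5) − (-7)·(9) = 18
since m = R²·130 − 18²:  R² = (324 + 10206) / 130 = 81
R = √81 = 9  ⇒  r_B = 9 − 2 = 7

rB=7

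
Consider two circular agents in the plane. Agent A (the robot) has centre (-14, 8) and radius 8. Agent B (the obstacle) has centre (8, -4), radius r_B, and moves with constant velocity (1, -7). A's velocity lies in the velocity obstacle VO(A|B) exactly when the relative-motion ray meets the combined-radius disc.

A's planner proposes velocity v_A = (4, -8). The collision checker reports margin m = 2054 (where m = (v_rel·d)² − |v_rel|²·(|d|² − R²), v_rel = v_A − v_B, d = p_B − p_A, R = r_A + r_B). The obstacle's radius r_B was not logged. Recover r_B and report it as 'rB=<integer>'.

m = 2054
d = (22, -12);  v_rel = (3, -1),  |v_rel|² = 10
v_rel×d = (3)·(-12) − (-1)·(22) = -14
since m = R²·10 − (-14)²:  R² = (196 + 2054) / 10 = 225
R = √225 = 15  ⇒  r_B = 15 − 8 = 7

rB=7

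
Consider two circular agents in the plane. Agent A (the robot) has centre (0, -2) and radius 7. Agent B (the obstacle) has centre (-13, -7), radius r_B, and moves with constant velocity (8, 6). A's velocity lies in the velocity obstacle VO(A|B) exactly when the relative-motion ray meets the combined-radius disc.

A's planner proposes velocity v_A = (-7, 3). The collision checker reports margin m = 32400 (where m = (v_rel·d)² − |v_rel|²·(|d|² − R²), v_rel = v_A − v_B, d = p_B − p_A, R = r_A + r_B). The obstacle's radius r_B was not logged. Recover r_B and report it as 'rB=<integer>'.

m = 32400
d = (-13, -5);  v_rel = (-15, -3),  |v_rel|² = 234
v_rel×d = (-15)·(-5) − (-3)·(-13) = 36
since m = R²·234 − 36²:  R² = (1296 + 32400) / 234 = 144
R = √144 = 12  ⇒  r_B = 12 − 7 = 5

rB=5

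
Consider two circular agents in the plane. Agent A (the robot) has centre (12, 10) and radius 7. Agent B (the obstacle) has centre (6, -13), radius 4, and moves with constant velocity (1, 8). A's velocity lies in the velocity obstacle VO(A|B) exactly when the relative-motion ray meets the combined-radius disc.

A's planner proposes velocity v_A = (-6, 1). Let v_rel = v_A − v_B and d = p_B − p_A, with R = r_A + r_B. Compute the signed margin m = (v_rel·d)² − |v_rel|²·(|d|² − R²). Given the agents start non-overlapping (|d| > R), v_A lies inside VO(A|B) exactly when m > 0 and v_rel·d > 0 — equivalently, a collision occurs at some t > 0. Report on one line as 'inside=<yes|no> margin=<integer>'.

d = (-6, -23),  |d|² = 565;  R = 7+4 = 11,  c = 565−11² = 444
v_rel = (-7, -7),  |v_rel|² = 98;  v_rel·d = (-7)·(-6) + (-7)·(-23) = 203
98·t² − 406·t + 444 = 0  ⇒  m = 203² − 98·444 = -2303
m = -2303 < 0,  v_rel·d = 203 > 0  ⇒  outside

inside=no margin=-2303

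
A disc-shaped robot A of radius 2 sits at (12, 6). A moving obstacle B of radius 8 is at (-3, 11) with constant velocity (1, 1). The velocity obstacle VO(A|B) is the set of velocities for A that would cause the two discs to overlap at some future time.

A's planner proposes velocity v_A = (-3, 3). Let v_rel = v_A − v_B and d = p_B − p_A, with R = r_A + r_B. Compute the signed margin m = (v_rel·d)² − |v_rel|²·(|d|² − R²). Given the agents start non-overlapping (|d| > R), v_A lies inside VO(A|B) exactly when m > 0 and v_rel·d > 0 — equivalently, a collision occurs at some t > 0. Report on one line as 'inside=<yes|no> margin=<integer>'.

d = (-15, 5),  |d|² = 250;  R = 2+8 = 10,  c = 250−10² = 150
v_rel = (-4, 2),  |v_rel|² = 20;  v_rel·d = (-4)·(-15) + (2)·(5) = 70
20·t² − 140·t + 150 = 0  ⇒  m = 70² − 20·150 = 1900
m = 1900 > 0,  v_rel·d = 70 > 0  ⇒  inside

inside=yes margin=1900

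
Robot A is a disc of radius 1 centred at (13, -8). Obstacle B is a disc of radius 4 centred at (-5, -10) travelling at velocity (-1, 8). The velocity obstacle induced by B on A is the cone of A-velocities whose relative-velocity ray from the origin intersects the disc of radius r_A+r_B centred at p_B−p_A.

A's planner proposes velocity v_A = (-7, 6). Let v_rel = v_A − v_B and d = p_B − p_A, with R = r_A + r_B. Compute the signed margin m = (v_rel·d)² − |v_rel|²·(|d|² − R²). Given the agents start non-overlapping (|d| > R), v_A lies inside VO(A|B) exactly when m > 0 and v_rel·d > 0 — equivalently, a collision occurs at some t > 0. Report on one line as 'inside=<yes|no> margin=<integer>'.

d = (-18, -2),  |d|² = 328;  R = 1+4 = 5,  c = 328−5² = 303
v_rel = (-6, -2),  |v_rel|² = 40;  v_rel·d = (-6)·(-18) + (-2)·(-2) = 112
40·t² − 224·t + 303 = 0  ⇒  m = 112² − 40·303 = 424
m = 424 > 0,  v_rel·d = 112 > 0  ⇒  inside

inside=yes margin=424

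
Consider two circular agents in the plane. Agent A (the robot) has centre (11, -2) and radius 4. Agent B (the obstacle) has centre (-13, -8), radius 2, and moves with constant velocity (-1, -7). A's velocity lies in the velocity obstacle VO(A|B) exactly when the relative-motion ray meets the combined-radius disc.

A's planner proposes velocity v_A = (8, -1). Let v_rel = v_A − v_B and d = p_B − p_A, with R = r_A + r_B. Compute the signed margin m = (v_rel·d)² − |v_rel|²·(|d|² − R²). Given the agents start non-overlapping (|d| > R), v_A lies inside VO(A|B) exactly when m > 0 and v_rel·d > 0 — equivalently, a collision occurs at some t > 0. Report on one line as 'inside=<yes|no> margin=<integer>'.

d = (-24, -6),  |d|² = 612;  R = 4+2 = 6,  c = 612−6² = 576
v_rel = (9, 6),  |v_rel|² = 117;  v_rel·d = (9)·(-24) + (6)·(-6) = -252
117·t² + 504·t + 576 = 0  ⇒  m = (-252)² − 117·576 = -3888
m = -3888 < 0,  v_rel·d = -252 < 0  ⇒  outside

inside=no margin=-3888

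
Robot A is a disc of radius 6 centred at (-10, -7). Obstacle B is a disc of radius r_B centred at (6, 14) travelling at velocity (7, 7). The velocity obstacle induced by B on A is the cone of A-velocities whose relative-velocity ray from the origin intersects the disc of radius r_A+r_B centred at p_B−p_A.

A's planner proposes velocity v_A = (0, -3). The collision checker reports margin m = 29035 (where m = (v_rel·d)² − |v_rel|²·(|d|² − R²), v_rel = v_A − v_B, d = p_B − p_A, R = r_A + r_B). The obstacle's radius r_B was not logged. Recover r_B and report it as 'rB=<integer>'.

m = 29035
d = (16, 21);  v_rel = (-7, -10),  |v_rel|² = 149
v_rel×d = (-7)·(21) − (-10)·(16) = 13
since m = R²·149 − 13²:  R² = (169 + 29035) / 149 = 196
R = √196 = 14  ⇒  r_B = 14 − 6 = 8

rB=8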